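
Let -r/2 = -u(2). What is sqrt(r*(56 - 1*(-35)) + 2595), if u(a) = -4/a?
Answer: sqrt(2231) ≈ 47.233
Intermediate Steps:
r = -4 (r = -(-2)*(-4/2) = -(-2)*(-4*1/2) = -(-2)*(-2) = -2*2 = -4)
sqrt(r*(56 - 1*(-35)) + 2595) = sqrt(-4*(56 - 1*(-35)) + 2595) = sqrt(-4*(56 + 35) + 2595) = sqrt(-4*91 + 2595) = sqrt(-364 + 2595) = sqrt(2231)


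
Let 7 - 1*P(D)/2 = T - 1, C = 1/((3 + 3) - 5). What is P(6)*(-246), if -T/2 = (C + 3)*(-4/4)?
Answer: 0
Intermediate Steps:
C = 1 (C = 1/(6 - 5) = 1/1 = 1)
T = 8 (T = -2*(1 + 3)*(-4/4) = -8*(-4*1/4) = -8*(-1) = -2*(-4) = 8)
P(D) = 0 (P(D) = 14 - 2*(8 - 1) = 14 - 2*7 = 14 - 14 = 0)
P(6)*(-246) = 0*(-246) = 0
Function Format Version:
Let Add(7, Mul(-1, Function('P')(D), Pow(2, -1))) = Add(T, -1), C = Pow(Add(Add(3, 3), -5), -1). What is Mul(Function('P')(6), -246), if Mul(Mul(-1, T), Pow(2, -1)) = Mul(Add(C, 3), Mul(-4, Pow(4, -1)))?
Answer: 0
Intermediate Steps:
C = 1 (C = Pow(Add(6, -5), -1) = Pow(1, -1) = 1)
T = 8 (T = Mul(-2, Mul(Add(1, 3), Mul(-4, Pow(4, -1)))) = Mul(-2, Mul(4, Mul(-4, Rational(1, 4)))) = Mul(-2, Mul(4, -1)) = Mul(-2, -4) = 8)
Function('P')(D) = 0 (Function('P')(D) = Add(14, Mul(-2, Add(8, -1))) = Add(14, Mul(-2, 7)) = Add(14, -14) = 0)
Mul(Function('P')(6), -246) = Mul(0, -246) = 0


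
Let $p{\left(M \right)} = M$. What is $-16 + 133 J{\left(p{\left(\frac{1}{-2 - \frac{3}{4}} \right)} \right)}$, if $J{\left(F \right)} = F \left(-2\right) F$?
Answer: $- \frac{6192}{121} \approx -51.174$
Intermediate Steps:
$J{\left(F \right)} = - 2 F^{2}$ ($J{\left(F \right)} = - 2 F F = - 2 F^{2}$)
$-16 + 133 J{\left(p{\left(\frac{1}{-2 - \frac{3}{4}} \right)} \right)} = -16 + 133 \left(- 2 \left(\frac{1}{-2 - \frac{3}{4}}\right)^{2}\right) = -16 + 133 \left(- 2 \left(\frac{1}{- \frac{11}{4}}\right)^{2}\right) = -16 + 133 \left(- 2 \left(- \frac{4}{11}\right)^{2}\right) = -16 + 133 \left(\left(-2\right) \frac{16}{121}\right) = -16 + 133 \left(- \frac{32}{121}\right) = -16 - \frac{4256}{121} = - \frac{6192}{121}$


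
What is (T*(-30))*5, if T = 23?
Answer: -3450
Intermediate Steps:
(T*(-30))*5 = (23*(-30))*5 = -690*5 = -3450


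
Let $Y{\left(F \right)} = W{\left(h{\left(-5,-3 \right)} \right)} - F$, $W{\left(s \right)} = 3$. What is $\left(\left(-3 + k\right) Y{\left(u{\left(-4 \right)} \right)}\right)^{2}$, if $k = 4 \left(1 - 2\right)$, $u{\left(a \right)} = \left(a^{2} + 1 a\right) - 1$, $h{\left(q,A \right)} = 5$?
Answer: $3136$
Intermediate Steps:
$u{\left(a \right)} = -1 + a + a^{2}$ ($u{\left(a \right)} = \left(a^{2} + a\right) - 1 = \left(a + a^{2}\right) - 1 = -1 + a + a^{2}$)
$Y{\left(F \right)} = 3 - F$
$k = -4$ ($k = 4 \left(-1\right) = -4$)
$\left(\left(-3 + k\right) Y{\left(u{\left(-4 \right)} \right)}\right)^{2} = \left(\left(-3 - 4\right) \left(3 - \left(-1 - 4 + \left(-4\right)^{2}\right)\right)\right)^{2} = \left(- 7 \left(3 - \left(-1 - 4 + 16\right)\right)\right)^{2} = \left(- 7 \left(3 - 11\right)\right)^{2} = \left(\left(-7\right) \left(-8\right)\right)^{2} = 56^{2} = 3136$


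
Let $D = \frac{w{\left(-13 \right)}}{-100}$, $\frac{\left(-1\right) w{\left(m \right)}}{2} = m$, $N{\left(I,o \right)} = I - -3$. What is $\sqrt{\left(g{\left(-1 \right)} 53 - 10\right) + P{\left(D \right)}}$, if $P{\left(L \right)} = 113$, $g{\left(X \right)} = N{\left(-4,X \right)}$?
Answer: $5 \sqrt{2} \approx 7.0711$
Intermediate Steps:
$N{\left(I,o \right)} = 3 + I$ ($N{\left(I,o \right)} = I + 3 = 3 + I$)
$g{\left(X \right)} = -1$ ($g{\left(X \right)} = 3 - 4 = -1$)
$w{\left(m \right)} = - 2 m$
$D = - \frac{13}{50}$ ($D = \frac{\left(-2\right) \left(-13\right)}{-100} = 26 \left(- \frac{1}{100}\right) = - \frac{13}{50} \approx -0.26$)
$\sqrt{\left(g{\left(-1 \right)} 53 - 10\right) + P{\left(D \right)}} = \sqrt{\left(\left(-1\right) 53 - 10\right) + 113} = \sqrt{\left(-53 - 10\right) + 113} = \sqrt{-63 + 113} = \sqrt{50} = 5 \sqrt{2}$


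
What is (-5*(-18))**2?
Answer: 8100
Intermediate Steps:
(-5*(-18))**2 = 90**2 = 8100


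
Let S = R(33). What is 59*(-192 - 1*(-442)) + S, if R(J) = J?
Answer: 14783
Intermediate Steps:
S = 33
59*(-192 - 1*(-442)) + S = 59*(-192 - 1*(-442)) + 33 = 59*(-192 + 442) + 33 = 59*250 + 33 = 14750 + 33 = 14783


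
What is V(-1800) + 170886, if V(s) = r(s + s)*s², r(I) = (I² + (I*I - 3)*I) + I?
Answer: -151123426271829114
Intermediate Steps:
r(I) = I + I² + I*(-3 + I²) (r(I) = (I² + (I² - 3)*I) + I = (I² + (-3 + I²)*I) + I = (I² + I*(-3 + I²)) + I = I + I² + I*(-3 + I²))
V(s) = 2*s³*(-2 + 2*s + 4*s²) (V(s) = ((s + s)*(-2 + (s + s) + (s + s)²))*s² = ((2*s)*(-2 + 2*s + (2*s)²))*s² = ((2*s)*(-2 + 2*s + 4*s²))*s² = (2*s*(-2 + 2*s + 4*s²))*s² = 2*s³*(-2 + 2*s + 4*s²))
V(-1800) + 170886 = 4*(-1800)³*(-1 - 1800 + 2*(-1800)²) + 170886 = 4*(-5832000000)*(-1 - 1800 + 2*3240000) + 170886 = 4*(-5832000000)*(-1 - 1800 + 6480000) + 170886 = 4*(-5832000000)*6478199 + 170886 = -151123426272000000 + 170886 = -151123426271829114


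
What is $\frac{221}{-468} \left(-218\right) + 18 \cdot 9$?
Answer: $\frac{4769}{18} \approx 264.94$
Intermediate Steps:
$\frac{221}{-468} \left(-218\right) + 18 \cdot 9 = 221 \left(- \frac{1}{468}\right) \left(-218\right) + 162 = \left(- \frac{17}{36}\right) \left(-218\right) + 162 = \frac{1853}{18} + 162 = \frac{4769}{18}$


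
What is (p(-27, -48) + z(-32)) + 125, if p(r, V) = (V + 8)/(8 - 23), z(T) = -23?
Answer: 314/3 ≈ 104.67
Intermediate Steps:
p(r, V) = -8/15 - V/15 (p(r, V) = (8 + V)/(-15) = (8 + V)*(-1/15) = -8/15 - V/15)
(p(-27, -48) + z(-32)) + 125 = ((-8/15 - 1/15*(-48)) - 23) + 125 = ((-8/15 + 16/5) - 23) + 125 = (8/3 - 23) + 125 = -61/3 + 125 = 314/3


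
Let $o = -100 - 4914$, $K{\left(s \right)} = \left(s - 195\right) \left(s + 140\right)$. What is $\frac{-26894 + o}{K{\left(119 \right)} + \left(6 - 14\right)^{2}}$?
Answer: $\frac{2659}{1635} \approx 1.6263$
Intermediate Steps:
$K{\left(s \right)} = \left(-195 + s\right) \left(140 + s\right)$
$o = -5014$ ($o = -100 - 4914 = -5014$)
$\frac{-26894 + o}{K{\left(119 \right)} + \left(6 - 14\right)^{2}} = \frac{-26894 - 5014}{\left(-27300 + 119^{2} - 6545\right) + \left(6 - 14\right)^{2}} = - \frac{31908}{\left(-27300 + 14161 - 6545\right) + \left(-8\right)^{2}} = - \frac{31908}{-19684 + 64} = - \frac{31908}{-19620} = \left(-31908\right) \left(- \frac{1}{19620}\right) = \frac{2659}{1635}$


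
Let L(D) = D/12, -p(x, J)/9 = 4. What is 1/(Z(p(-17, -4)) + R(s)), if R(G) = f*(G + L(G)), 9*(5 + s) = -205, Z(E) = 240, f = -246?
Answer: 9/68785 ≈ 0.00013084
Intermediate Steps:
p(x, J) = -36 (p(x, J) = -9*4 = -36)
L(D) = D/12 (L(D) = D*(1/12) = D/12)
s = -250/9 (s = -5 + (⅑)*(-205) = -5 - 205/9 = -250/9 ≈ -27.778)
R(G) = -533*G/2 (R(G) = -246*(G + G/12) = -533*G/2)
1/(Z(p(-17, -4)) + R(s)) = 1/(240 - 533/2*(-250/9)) = 1/(240 + 66625/9) = 1/(68785/9) = 9/68785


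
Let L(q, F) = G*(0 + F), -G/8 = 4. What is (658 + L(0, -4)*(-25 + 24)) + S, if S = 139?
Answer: 669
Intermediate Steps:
G = -32 (G = -8*4 = -32)
L(q, F) = -32*F (L(q, F) = -32*(0 + F) = -32*F)
(658 + L(0, -4)*(-25 + 24)) + S = (658 + (-32*(-4))*(-25 + 24)) + 139 = (658 + 128*(-1)) + 139 = (658 - 128) + 139 = 530 + 139 = 669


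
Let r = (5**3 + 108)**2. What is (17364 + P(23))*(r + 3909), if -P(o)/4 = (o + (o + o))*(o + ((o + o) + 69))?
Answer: -1206095352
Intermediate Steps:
r = 54289 (r = (125 + 108)**2 = 233**2 = 54289)
P(o) = -12*o*(69 + 3*o) (P(o) = -4*(o + (o + o))*(o + ((o + o) + 69)) = -4*(o + 2*o)*(o + (2*o + 69)) = -4*3*o*(o + (69 + 2*o)) = -4*3*o*(69 + 3*o) = -12*o*(69 + 3*o))
(17364 + P(23))*(r + 3909) = (17364 - 36*23*(23 + 23))*(54289 + 3909) = (17364 - 36*23*46)*58198 = (17364 - 38088)*58198 = -20724*58198 = -1206095352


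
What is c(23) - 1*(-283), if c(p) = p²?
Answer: 812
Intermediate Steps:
c(23) - 1*(-283) = 23² - 1*(-283) = 529 + 283 = 812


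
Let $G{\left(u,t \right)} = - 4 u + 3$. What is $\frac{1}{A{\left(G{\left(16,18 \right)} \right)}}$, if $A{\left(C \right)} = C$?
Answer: $- \frac{1}{61} \approx -0.016393$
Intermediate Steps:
$G{\left(u,t \right)} = 3 - 4 u$
$\frac{1}{A{\left(G{\left(16,18 \right)} \right)}} = \frac{1}{3 - 64} = \frac{1}{-61} = - \frac{1}{61}$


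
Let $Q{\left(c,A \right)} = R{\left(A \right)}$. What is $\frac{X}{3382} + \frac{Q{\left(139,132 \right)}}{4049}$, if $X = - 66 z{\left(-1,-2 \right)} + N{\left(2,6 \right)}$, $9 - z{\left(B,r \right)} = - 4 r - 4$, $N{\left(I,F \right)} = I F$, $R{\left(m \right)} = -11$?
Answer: $- \frac{662392}{6846859} \approx -0.096744$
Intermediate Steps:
$N{\left(I,F \right)} = F I$
$Q{\left(c,A \right)} = -11$
$z{\left(B,r \right)} = 13 + 4 r$ ($z{\left(B,r \right)} = 9 - \left(- 4 r - 4\right) = 9 - \left(-4 - 4 r\right) = 9 + \left(4 + 4 r\right) = 13 + 4 r$)
$X = -318$ ($X = - 66 \left(13 + 4 \left(-2\right)\right) + 6 \cdot 2 = - 66 \left(13 - 8\right) + 12 = \left(-66\right) 5 + 12 = -330 + 12 = -318$)
$\frac{X}{3382} + \frac{Q{\left(139,132 \right)}}{4049} = - \frac{318}{3382} - \frac{11}{4049} = \left(-318\right) \frac{1}{3382} - \frac{11}{4049} = - \frac{159}{1691} - \frac{11}{4049} = - \frac{662392}{6846859}$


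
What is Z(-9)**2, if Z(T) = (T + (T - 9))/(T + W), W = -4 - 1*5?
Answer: 9/4 ≈ 2.2500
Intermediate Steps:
W = -9 (W = -4 - 5 = -9)
Z(T) = (-9 + 2*T)/(-9 + T) (Z(T) = (T + (T - 9))/(T - 9) = (T + (-9 + T))/(-9 + T) = (-9 + 2*T)/(-9 + T))
Z(-9)**2 = ((-9 + 2*(-9))/(-9 - 9))**2 = ((-9 - 18)/(-18))**2 = (-1/18*(-27))**2 = (3/2)**2 = 9/4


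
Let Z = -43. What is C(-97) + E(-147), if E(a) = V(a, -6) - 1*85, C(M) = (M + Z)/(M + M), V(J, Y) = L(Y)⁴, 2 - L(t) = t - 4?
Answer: 2003217/97 ≈ 20652.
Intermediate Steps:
L(t) = 6 - t (L(t) = 2 - (t - 4) = 2 - (-4 + t) = 2 + (4 - t) = 6 - t)
V(J, Y) = (6 - Y)⁴
C(M) = (-43 + M)/(2*M) (C(M) = (M - 43)/(M + M) = (-43 + M)/((2*M)) = (-43 + M)*(1/(2*M)) = (-43 + M)/(2*M))
E(a) = 20651 (E(a) = (-6 - 6)⁴ - 1*85 = (-12)⁴ - 85 = 20736 - 85 = 20651)
C(-97) + E(-147) = (½)*(-43 - 97)/(-97) + 20651 = (½)*(-1/97)*(-140) + 20651 = 70/97 + 20651 = 2003217/97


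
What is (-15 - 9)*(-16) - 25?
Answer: 359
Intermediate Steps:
(-15 - 9)*(-16) - 25 = -24*(-16) - 25 = 384 - 25 = 359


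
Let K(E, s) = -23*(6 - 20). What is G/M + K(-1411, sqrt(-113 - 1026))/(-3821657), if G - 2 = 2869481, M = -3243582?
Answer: -68119405135/76992905934 ≈ -0.88475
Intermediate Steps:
G = 2869483 (G = 2 + 2869481 = 2869483)
K(E, s) = 322 (K(E, s) = -23*(-14) = 322)
G/M + K(-1411, sqrt(-113 - 1026))/(-3821657) = 2869483/(-3243582) + 322/(-3821657) = 2869483*(-1/3243582) + 322*(-1/3821657) = -2869483/3243582 - 2/23737 = -68119405135/76992905934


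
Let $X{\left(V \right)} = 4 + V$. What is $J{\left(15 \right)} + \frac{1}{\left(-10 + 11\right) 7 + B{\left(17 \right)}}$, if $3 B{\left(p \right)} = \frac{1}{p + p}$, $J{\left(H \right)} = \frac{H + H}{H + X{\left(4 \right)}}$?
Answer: $\frac{23796}{16445} \approx 1.447$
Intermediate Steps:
$J{\left(H \right)} = \frac{2 H}{8 + H}$ ($J{\left(H \right)} = \frac{H + H}{H + \left(4 + 4\right)} = \frac{2 H}{H + 8} = \frac{2 H}{8 + H}$)
$B{\left(p \right)} = \frac{1}{6 p}$ ($B{\left(p \right)} = \frac{1}{3 \left(p + p\right)} = \frac{1}{3 \cdot 2 p} = \frac{\frac{1}{2} \frac{1}{p}}{3} = \frac{1}{6 p}$)
$J{\left(15 \right)} + \frac{1}{\left(-10 + 11\right) 7 + B{\left(17 \right)}} = 2 \cdot 15 \frac{1}{8 + 15} + \frac{1}{\left(-10 + 11\right) 7 + \frac{1}{6 \cdot 17}} = 2 \cdot 15 \cdot \frac{1}{23} + \frac{1}{1 \cdot 7 + \frac{1}{6} \cdot \frac{1}{17}} = 2 \cdot 15 \cdot \frac{1}{23} + \frac{1}{7 + \frac{1}{102}} = \frac{30}{23} + \frac{1}{\frac{715}{102}} = \frac{30}{23} + \frac{102}{715} = \frac{23796}{16445}$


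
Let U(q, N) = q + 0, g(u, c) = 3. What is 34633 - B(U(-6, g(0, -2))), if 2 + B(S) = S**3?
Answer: 34851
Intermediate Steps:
U(q, N) = q
B(S) = -2 + S**3
34633 - B(U(-6, g(0, -2))) = 34633 - (-2 + (-6)**3) = 34633 - (-2 - 216) = 34633 - 1*(-218) = 34633 + 218 = 34851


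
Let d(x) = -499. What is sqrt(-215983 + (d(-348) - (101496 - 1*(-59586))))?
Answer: 2*I*sqrt(94391) ≈ 614.46*I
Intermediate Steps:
sqrt(-215983 + (d(-348) - (101496 - 1*(-59586)))) = sqrt(-215983 + (-499 - (101496 - 1*(-59586)))) = sqrt(-215983 + (-499 - (101496 + 59586))) = sqrt(-215983 + (-499 - 1*161082)) = sqrt(-215983 + (-499 - 161082)) = sqrt(-215983 - 161581) = sqrt(-377564) = 2*I*sqrt(94391)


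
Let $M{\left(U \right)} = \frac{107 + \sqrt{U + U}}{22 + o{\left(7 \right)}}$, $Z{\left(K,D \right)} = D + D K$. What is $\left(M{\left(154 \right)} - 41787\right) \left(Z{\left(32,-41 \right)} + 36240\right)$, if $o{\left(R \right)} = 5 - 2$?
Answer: $- \frac{36441843816}{25} + \frac{69774 \sqrt{77}}{25} \approx -1.4576 \cdot 10^{9}$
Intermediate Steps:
$o{\left(R \right)} = 3$
$M{\left(U \right)} = \frac{107}{25} + \frac{\sqrt{2} \sqrt{U}}{25}$ ($M{\left(U \right)} = \frac{107 + \sqrt{U + U}}{22 + 3} = \frac{107 + \sqrt{2 U}}{25} = \left(107 + \sqrt{2} \sqrt{U}\right) \frac{1}{25} = \frac{107}{25} + \frac{\sqrt{2} \sqrt{U}}{25}$)
$\left(M{\left(154 \right)} - 41787\right) \left(Z{\left(32,-41 \right)} + 36240\right) = \left(\left(\frac{107}{25} + \frac{\sqrt{2} \sqrt{154}}{25}\right) - 41787\right) \left(- 41 \left(1 + 32\right) + 36240\right) = \left(\left(\frac{107}{25} + \frac{2 \sqrt{77}}{25}\right) - 41787\right) \left(\left(-41\right) 33 + 36240\right) = \left(- \frac{1044568}{25} + \frac{2 \sqrt{77}}{25}\right) \left(-1353 + 36240\right) = \left(- \frac{1044568}{25} + \frac{2 \sqrt{77}}{25}\right) 34887 = - \frac{36441843816}{25} + \frac{69774 \sqrt{77}}{25}$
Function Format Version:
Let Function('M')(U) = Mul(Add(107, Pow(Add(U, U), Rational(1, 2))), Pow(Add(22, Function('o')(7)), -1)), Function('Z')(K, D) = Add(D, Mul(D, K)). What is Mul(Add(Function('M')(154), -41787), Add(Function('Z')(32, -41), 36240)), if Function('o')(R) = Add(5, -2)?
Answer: Add(Rational(-36441843816, 25), Mul(Rational(69774, 25), Pow(77, Rational(1, 2)))) ≈ -1.4576e+9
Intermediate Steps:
Function('o')(R) = 3
Function('M')(U) = Add(Rational(107, 25), Mul(Rational(1, 25), Pow(2, Rational(1, 2)), Pow(U, Rational(1, 2)))) (Function('M')(U) = Mul(Add(107, Pow(Add(U, U), Rational(1, 2))), Pow(Add(22, 3), -1)) = Mul(Add(107, Pow(Mul(2, U), Rational(1, 2))), Pow(25, -1)) = Mul(Add(107, Mul(Pow(2, Rational(1, 2)), Pow(U, Rational(1, 2)))), Rational(1, 25)) = Add(Rational(107, 25), Mul(Rational(1, 25), Pow(2, Rational(1, 2)), Pow(U, Rational(1, 2)))))
Mul(Add(Function('M')(154), -41787), Add(Function('Z')(32, -41), 36240)) = Mul(Add(Add(Rational(107, 25), Mul(Rational(1, 25), Pow(2, Rational(1, 2)), Pow(154, Rational(1, 2)))), -41787), Add(Mul(-41, Add(1, 32)), 36240)) = Mul(Add(Add(Rational(107, 25), Mul(Rational(2, 25), Pow(77, Rational(1, 2)))), -41787), Add(Mul(-41, 33), 36240)) = Mul(Add(Rational(-1044568, 25), Mul(Rational(2, 25), Pow(77, Rational(1, 2)))), Add(-1353, 36240)) = Mul(Add(Rational(-1044568, 25), Mul(Rational(2, 25), Pow(77, Rational(1, 2)))), 34887) = Add(Rational(-36441843816, 25), Mul(Rational(69774, 25), Pow(77, Rational(1, 2))))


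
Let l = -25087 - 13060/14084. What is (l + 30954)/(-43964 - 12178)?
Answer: -1147469/10981999 ≈ -0.10449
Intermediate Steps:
l = -88334592/3521 (l = -25087 - 13060/14084 = -25087 - 1*3265/3521 = -25087 - 3265/3521 = -88334592/3521 ≈ -25088.)
(l + 30954)/(-43964 - 12178) = (-88334592/3521 + 30954)/(-43964 - 12178) = (20654442/3521)/(-56142) = (20654442/3521)*(-1/56142) = -1147469/10981999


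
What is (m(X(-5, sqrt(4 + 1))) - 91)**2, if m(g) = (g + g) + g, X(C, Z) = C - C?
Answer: 8281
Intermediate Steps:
X(C, Z) = 0
m(g) = 3*g (m(g) = 2*g + g = 3*g)
(m(X(-5, sqrt(4 + 1))) - 91)**2 = (3*0 - 91)**2 = (0 - 91)**2 = (-91)**2 = 8281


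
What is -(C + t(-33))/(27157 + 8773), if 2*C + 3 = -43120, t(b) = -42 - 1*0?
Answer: 43207/71860 ≈ 0.60127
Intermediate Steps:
t(b) = -42 (t(b) = -42 + 0 = -42)
C = -43123/2 (C = -3/2 + (½)*(-43120) = -3/2 - 21560 = -43123/2 ≈ -21562.)
-(C + t(-33))/(27157 + 8773) = -(-43123/2 - 42)/(27157 + 8773) = -(-43207)/(2*35930) = -1*(-43207/71860) = 43207/71860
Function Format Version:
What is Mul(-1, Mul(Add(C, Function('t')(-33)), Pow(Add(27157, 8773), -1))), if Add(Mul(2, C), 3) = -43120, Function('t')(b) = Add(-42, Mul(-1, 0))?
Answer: Rational(43207, 71860) ≈ 0.60127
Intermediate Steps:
Function('t')(b) = -42 (Function('t')(b) = Add(-42, 0) = -42)
C = Rational(-43123, 2) (C = Add(Rational(-3, 2), Mul(Rational(1, 2), -43120)) = Add(Rational(-3, 2), -21560) = Rational(-43123, 2) ≈ -21562.)
Mul(-1, Mul(Add(C, Function('t')(-33)), Pow(Add(27157, 8773), -1))) = Mul(-1, Mul(Add(Rational(-43123, 2), -42), Pow(Add(27157, 8773), -1))) = Mul(-1, Mul(Rational(-43207, 2), Pow(35930, -1))) = Mul(-1, Mul(Rational(-43207, 2), Rational(1, 35930))) = Mul(-1, Rational(-43207, 71860)) = Rational(43207, 71860)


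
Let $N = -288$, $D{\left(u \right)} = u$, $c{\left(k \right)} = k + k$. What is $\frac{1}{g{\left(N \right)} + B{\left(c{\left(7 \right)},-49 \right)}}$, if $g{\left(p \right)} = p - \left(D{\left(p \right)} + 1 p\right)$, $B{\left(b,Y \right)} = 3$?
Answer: $\frac{1}{291} \approx 0.0034364$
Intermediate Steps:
$c{\left(k \right)} = 2 k$
$g{\left(p \right)} = - p$ ($g{\left(p \right)} = p - \left(p + 1 p\right) = p - \left(p + p\right) = p - 2 p = - p$)
$\frac{1}{g{\left(N \right)} + B{\left(c{\left(7 \right)},-49 \right)}} = \frac{1}{\left(-1\right) \left(-288\right) + 3} = \frac{1}{288 + 3} = \frac{1}{291}$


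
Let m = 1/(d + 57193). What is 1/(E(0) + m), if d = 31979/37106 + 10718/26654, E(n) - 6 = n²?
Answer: 28283230519953/169699877631380 ≈ 0.16667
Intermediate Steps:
E(n) = 6 + n²
d = 625035187/494511662 (d = 31979*(1/37106) + 10718*(1/26654) = 31979/37106 + 5359/13327 = 625035187/494511662 ≈ 1.2639)
m = 494511662/28283230519953 (m = 1/(625035187/494511662 + 57193) = 1/(28283230519953/494511662) = 494511662/28283230519953 ≈ 1.7484e-5)
1/(E(0) + m) = 1/((6 + 0²) + 494511662/28283230519953) = 1/((6 + 0) + 494511662/28283230519953) = 1/(6 + 494511662/28283230519953) = 1/(169699877631380/28283230519953) = 28283230519953/169699877631380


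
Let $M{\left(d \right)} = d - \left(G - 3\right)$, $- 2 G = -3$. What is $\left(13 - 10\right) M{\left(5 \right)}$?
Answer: $\frac{39}{2} \approx 19.5$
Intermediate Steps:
$G = \frac{3}{2}$ ($G = \left(- \frac{1}{2}\right) \left(-3\right) = \frac{3}{2} \approx 1.5$)
$M{\left(d \right)} = \frac{3}{2} + d$ ($M{\left(d \right)} = d - \left(\frac{3}{2} - 3\right) = d - - \frac{3}{2} = d + \frac{3}{2} = \frac{3}{2} + d$)
$\left(13 - 10\right) M{\left(5 \right)} = \left(13 - 10\right) \left(\frac{3}{2} + 5\right) = 3 \cdot \frac{13}{2} = \frac{39}{2}$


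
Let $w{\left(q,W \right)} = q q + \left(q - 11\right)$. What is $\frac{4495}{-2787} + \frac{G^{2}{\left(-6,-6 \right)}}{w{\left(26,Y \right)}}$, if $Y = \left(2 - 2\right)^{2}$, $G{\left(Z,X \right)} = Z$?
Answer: $- \frac{3005713}{1925817} \approx -1.5607$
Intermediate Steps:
$Y = 0$ ($Y = 0^{2} = 0$)
$w{\left(q,W \right)} = -11 + q + q^{2}$ ($w{\left(q,W \right)} = q^{2} + \left(-11 + q\right) = -11 + q + q^{2}$)
$\frac{4495}{-2787} + \frac{G^{2}{\left(-6,-6 \right)}}{w{\left(26,Y \right)}} = \frac{4495}{-2787} + \frac{\left(-6\right)^{2}}{-11 + 26 + 26^{2}} = 4495 \left(- \frac{1}{2787}\right) + \frac{36}{-11 + 26 + 676} = - \frac{4495}{2787} + \frac{36}{691} = - \frac{3005713}{1925817}$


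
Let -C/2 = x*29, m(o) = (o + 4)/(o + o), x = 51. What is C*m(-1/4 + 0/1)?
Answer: 22185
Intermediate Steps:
m(o) = (4 + o)/(2*o) (m(o) = (4 + o)/((2*o)) = (4 + o)*(1/(2*o)) = (4 + o)/(2*o))
C = -2958 (C = -102*29 = -2*1479 = -2958)
C*m(-1/4 + 0/1) = -1479*(4 + (-1/4 + 0/1))/(-1/4 + 0/1) = -1479*(4 + (-1*¼ + 0*1))/(-1*¼ + 0*1) = -1479*(4 + (-¼ + 0))/(-¼ + 0) = -1479*(4 - ¼)/(-¼) = -1479*(-4)*15/4 = -2958*(-15/2) = 22185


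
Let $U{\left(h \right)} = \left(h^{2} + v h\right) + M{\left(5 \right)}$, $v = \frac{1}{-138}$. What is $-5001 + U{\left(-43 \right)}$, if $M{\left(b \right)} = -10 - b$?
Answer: $- \frac{437003}{138} \approx -3166.7$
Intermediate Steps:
$v = - \frac{1}{138} \approx -0.0072464$
$U{\left(h \right)} = -15 + h^{2} - \frac{h}{138}$ ($U{\left(h \right)} = \left(h^{2} - \frac{h}{138}\right) - 15 = -15 + h^{2} - \frac{h}{138}$)
$-5001 + U{\left(-43 \right)} = -5001 - \left(\frac{2027}{138} - 1849\right) = -5001 + \left(-15 + 1849 + \frac{43}{138}\right) = -5001 + \frac{253135}{138} = - \frac{437003}{138}$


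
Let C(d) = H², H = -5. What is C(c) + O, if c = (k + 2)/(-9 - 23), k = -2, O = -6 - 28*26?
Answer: -709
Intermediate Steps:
O = -734 (O = -6 - 728 = -734)
c = 0 (c = (-2 + 2)/(-9 - 23) = 0/(-32) = 0*(-1/32) = 0)
C(d) = 25 (C(d) = (-5)² = 25)
C(c) + O = 25 - 734 = -709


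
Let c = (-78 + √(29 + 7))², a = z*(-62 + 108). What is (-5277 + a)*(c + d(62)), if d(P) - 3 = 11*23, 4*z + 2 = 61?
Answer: -25015840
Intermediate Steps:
z = 59/4 (z = -½ + (¼)*61 = -½ + 61/4 = 59/4 ≈ 14.750)
d(P) = 256 (d(P) = 3 + 11*23 = 3 + 253 = 256)
a = 1357/2 (a = 59*(-62 + 108)/4 = (59/4)*46 = 1357/2 ≈ 678.50)
c = 5184 (c = (-78 + √36)² = (-78 + 6)² = (-72)² = 5184)
(-5277 + a)*(c + d(62)) = (-5277 + 1357/2)*(5184 + 256) = -9197/2*5440 = -25015840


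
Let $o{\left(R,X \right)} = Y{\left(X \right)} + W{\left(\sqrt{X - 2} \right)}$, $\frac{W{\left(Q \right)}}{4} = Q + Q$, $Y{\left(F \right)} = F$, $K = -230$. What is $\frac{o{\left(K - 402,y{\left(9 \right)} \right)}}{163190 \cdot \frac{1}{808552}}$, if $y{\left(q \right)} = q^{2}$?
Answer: $\frac{32746356}{81595} + \frac{3234208 \sqrt{79}}{81595} \approx 753.63$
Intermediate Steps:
$W{\left(Q \right)} = 8 Q$ ($W{\left(Q \right)} = 4 \left(Q + Q\right) = 4 \cdot 2 Q = 8 Q$)
$o{\left(R,X \right)} = X + 8 \sqrt{-2 + X}$ ($o{\left(R,X \right)} = X + 8 \sqrt{X - 2} = X + 8 \sqrt{-2 + X}$)
$\frac{o{\left(K - 402,y{\left(9 \right)} \right)}}{163190 \cdot \frac{1}{808552}} = \frac{9^{2} + 8 \sqrt{-2 + 9^{2}}}{163190 \cdot \frac{1}{808552}} = \frac{81 + 8 \sqrt{-2 + 81}}{163190 \cdot \frac{1}{808552}} = \frac{81 + 8 \sqrt{79}}{\frac{81595}{404276}} = \left(81 + 8 \sqrt{79}\right) \frac{404276}{81595} = \frac{32746356}{81595} + \frac{3234208 \sqrt{79}}{81595}$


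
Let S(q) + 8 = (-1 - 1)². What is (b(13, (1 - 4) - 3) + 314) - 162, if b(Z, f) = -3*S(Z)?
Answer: 164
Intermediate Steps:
S(q) = -4 (S(q) = -8 + (-1 - 1)² = -8 + (-2)² = -8 + 4 = -4)
b(Z, f) = 12 (b(Z, f) = -3*(-4) = 12)
(b(13, (1 - 4) - 3) + 314) - 162 = (12 + 314) - 162 = 326 - 162 = 164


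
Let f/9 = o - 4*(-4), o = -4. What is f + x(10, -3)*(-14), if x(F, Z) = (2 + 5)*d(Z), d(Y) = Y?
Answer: 402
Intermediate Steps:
f = 108 (f = 9*(-4 - 4*(-4)) = 9*(-4 + 16) = 9*12 = 108)
x(F, Z) = 7*Z (x(F, Z) = (2 + 5)*Z = 7*Z)
f + x(10, -3)*(-14) = 108 + (7*(-3))*(-14) = 108 - 21*(-14) = 108 + 294 = 402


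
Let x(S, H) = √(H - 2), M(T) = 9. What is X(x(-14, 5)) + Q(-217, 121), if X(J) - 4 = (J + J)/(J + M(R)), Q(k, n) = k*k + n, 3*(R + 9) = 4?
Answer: 613781/13 + 3*√3/13 ≈ 47214.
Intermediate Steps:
R = -23/3 (R = -9 + (⅓)*4 = -9 + 4/3 = -23/3 ≈ -7.6667)
Q(k, n) = n + k² (Q(k, n) = k² + n = n + k²)
x(S, H) = √(-2 + H)
X(J) = 4 + 2*J/(9 + J) (X(J) = 4 + (J + J)/(J + 9) = 4 + (2*J)/(9 + J) = 4 + 2*J/(9 + J))
X(x(-14, 5)) + Q(-217, 121) = 6*(6 + √(-2 + 5))/(9 + √(-2 + 5)) + (121 + (-217)²) = 6*(6 + √3)/(9 + √3) + (121 + 47089) = 6*(6 + √3)/(9 + √3) + 47210 = 47210 + 6*(6 + √3)/(9 + √3)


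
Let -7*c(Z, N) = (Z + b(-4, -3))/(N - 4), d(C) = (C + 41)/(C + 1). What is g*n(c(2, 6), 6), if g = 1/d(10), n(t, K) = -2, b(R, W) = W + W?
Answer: -22/51 ≈ -0.43137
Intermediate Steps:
b(R, W) = 2*W
d(C) = (41 + C)/(1 + C)
c(Z, N) = -(-6 + Z)/(7*(-4 + N)) (c(Z, N) = -(Z + 2*(-3))/(7*(N - 4)) = -(Z - 6)/(7*(-4 + N)) = -(-6 + Z)/(7*(-4 + N)))
g = 11/51 (g = 1/((41 + 10)/(1 + 10)) = 1/(51/11) = 11/51 ≈ 0.21569)
g*n(c(2, 6), 6) = (11/51)*(-2) = -22/51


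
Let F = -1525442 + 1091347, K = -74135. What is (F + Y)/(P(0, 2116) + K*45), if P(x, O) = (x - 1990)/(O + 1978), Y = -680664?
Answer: 2281911673/6828946520 ≈ 0.33415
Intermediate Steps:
P(x, O) = (-1990 + x)/(1978 + O)
F = -434095
(F + Y)/(P(0, 2116) + K*45) = (-434095 - 680664)/((-1990 + 0)/(1978 + 2116) - 74135*45) = -1114759/(-1990/4094 - 3336075) = -1114759/((1/4094)*(-1990) - 3336075) = -1114759/(-995/2047 - 3336075) = -1114759/(-6828946520/2047) = -1114759*(-2047/6828946520) = 2281911673/6828946520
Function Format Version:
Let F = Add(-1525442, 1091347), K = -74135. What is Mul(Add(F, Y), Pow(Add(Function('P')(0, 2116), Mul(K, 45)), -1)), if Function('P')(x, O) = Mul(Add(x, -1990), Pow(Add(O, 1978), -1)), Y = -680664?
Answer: Rational(2281911673, 6828946520) ≈ 0.33415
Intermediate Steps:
Function('P')(x, O) = Mul(Pow(Add(1978, O), -1), Add(-1990, x)) (Function('P')(x, O) = Mul(Add(-1990, x), Pow(Add(1978, O), -1)) = Mul(Pow(Add(1978, O), -1), Add(-1990, x)))
F = -434095
Mul(Add(F, Y), Pow(Add(Function('P')(0, 2116), Mul(K, 45)), -1)) = Mul(Add(-434095, -680664), Pow(Add(Mul(Pow(Add(1978, 2116), -1), Add(-1990, 0)), Mul(-74135, 45)), -1)) = Mul(-1114759, Pow(Add(Mul(Pow(4094, -1), -1990), -3336075), -1)) = Mul(-1114759, Pow(Add(Mul(Rational(1, 4094), -1990), -3336075), -1)) = Mul(-1114759, Pow(Add(Rational(-995, 2047), -3336075), -1)) = Mul(-1114759, Pow(Rational(-6828946520, 2047), -1)) = Mul(-1114759, Rational(-2047, 6828946520)) = Rational(2281911673, 6828946520)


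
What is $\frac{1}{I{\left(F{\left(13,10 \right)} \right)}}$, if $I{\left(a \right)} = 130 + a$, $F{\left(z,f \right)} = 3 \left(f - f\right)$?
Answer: $\frac{1}{130} \approx 0.0076923$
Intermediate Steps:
$F{\left(z,f \right)} = 0$ ($F{\left(z,f \right)} = 3 \cdot 0 = 0$)
$\frac{1}{I{\left(F{\left(13,10 \right)} \right)}} = \frac{1}{130 + 0} = \frac{1}{130}$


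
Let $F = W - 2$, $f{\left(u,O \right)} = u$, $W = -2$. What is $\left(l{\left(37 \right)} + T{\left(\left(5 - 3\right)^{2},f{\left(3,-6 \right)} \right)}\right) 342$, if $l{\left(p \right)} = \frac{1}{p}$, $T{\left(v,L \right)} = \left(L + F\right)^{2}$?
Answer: $\frac{12996}{37} \approx 351.24$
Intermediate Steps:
$F = -4$ ($F = -2 - 2 = -4$)
$T{\left(v,L \right)} = \left(-4 + L\right)^{2}$ ($T{\left(v,L \right)} = \left(L - 4\right)^{2} = \left(-4 + L\right)^{2}$)
$\left(l{\left(37 \right)} + T{\left(\left(5 - 3\right)^{2},f{\left(3,-6 \right)} \right)}\right) 342 = \left(\frac{1}{37} + \left(-4 + 3\right)^{2}\right) 342 = \left(\frac{1}{37} + \left(-1\right)^{2}\right) 342 = \left(\frac{1}{37} + 1\right) 342 = \frac{38}{37} \cdot 342 = \frac{12996}{37}$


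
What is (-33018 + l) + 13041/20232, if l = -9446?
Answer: -95457623/2248 ≈ -42463.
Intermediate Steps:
(-33018 + l) + 13041/20232 = (-33018 - 9446) + 13041/20232 = -42464 + 13041*(1/20232) = -42464 + 1449/2248 = -95457623/2248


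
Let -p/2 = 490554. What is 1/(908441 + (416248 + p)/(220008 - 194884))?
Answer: 6281/5705776706 ≈ 1.1008e-6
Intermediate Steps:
p = -981108 (p = -2*490554 = -981108)
1/(908441 + (416248 + p)/(220008 - 194884)) = 1/(908441 + (416248 - 981108)/(220008 - 194884)) = 1/(908441 - 564860/25124) = 1/(908441 - 564860*1/25124) = 1/(908441 - 141215/6281) = 1/(5705776706/6281) = 6281/5705776706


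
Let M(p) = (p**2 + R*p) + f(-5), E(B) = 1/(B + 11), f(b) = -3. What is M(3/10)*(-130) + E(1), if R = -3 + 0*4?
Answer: 29723/60 ≈ 495.38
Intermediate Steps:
E(B) = 1/(11 + B)
R = -3 (R = -3 + 0 = -3)
M(p) = -3 + p**2 - 3*p (M(p) = (p**2 - 3*p) - 3 = -3 + p**2 - 3*p)
M(3/10)*(-130) + E(1) = (-3 + (3/10)**2 - 9/10)*(-130) + 1/(11 + 1) = (-3 + (3*(1/10))**2 - 9/10)*(-130) + 1/12 = (-3 + (3/10)**2 - 3*3/10)*(-130) + 1/12 = (-3 + 9/100 - 9/10)*(-130) + 1/12 = -381/100*(-130) + 1/12 = 4953/10 + 1/12 = 29723/60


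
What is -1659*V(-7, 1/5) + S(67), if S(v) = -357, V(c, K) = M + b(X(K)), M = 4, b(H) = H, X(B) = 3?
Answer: -11970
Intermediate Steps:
V(c, K) = 7 (V(c, K) = 4 + 3 = 7)
-1659*V(-7, 1/5) + S(67) = -1659*7 - 357 = -11613 - 357 = -11970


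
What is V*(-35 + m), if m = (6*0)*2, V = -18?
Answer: 630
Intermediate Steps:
m = 0 (m = 0*2 = 0)
V*(-35 + m) = -18*(-35 + 0) = -18*(-35) = 630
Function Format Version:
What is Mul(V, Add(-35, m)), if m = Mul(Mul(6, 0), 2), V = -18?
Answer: 630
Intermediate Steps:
m = 0 (m = Mul(0, 2) = 0)
Mul(V, Add(-35, m)) = Mul(-18, Add(-35, 0)) = Mul(-18, -35) = 630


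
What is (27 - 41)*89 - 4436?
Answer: -5682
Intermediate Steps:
(27 - 41)*89 - 4436 = -14*89 - 4436 = -1246 - 4436 = -5682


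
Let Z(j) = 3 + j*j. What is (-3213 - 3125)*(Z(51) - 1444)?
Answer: -7352080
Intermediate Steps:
Z(j) = 3 + j**2
(-3213 - 3125)*(Z(51) - 1444) = (-3213 - 3125)*((3 + 51**2) - 1444) = -6338*((3 + 2601) - 1444) = -6338*(2604 - 1444) = -6338*1160 = -7352080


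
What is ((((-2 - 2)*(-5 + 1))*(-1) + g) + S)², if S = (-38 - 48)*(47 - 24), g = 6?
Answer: 3952144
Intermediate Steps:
S = -1978 (S = -86*23 = -1978)
((((-2 - 2)*(-5 + 1))*(-1) + g) + S)² = ((((-2 - 2)*(-5 + 1))*(-1) + 6) - 1978)² = ((-4*(-4)*(-1) + 6) - 1978)² = ((16*(-1) + 6) - 1978)² = ((-16 + 6) - 1978)² = (-10 - 1978)² = (-1988)² = 3952144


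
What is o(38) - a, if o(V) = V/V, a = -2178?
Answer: 2179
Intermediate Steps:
o(V) = 1
o(38) - a = 1 - 1*(-2178) = 1 + 2178 = 2179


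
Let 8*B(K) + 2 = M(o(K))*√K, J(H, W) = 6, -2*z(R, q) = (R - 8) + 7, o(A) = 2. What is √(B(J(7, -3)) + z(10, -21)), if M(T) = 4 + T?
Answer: √(-19 + 3*√6)/2 ≈ 1.7067*I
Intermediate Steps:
z(R, q) = ½ - R/2 (z(R, q) = -((R - 8) + 7)/2 = -((-8 + R) + 7)/2 = -(-1 + R)/2 = ½ - R/2)
B(K) = -¼ + 3*√K/4 (B(K) = -¼ + ((4 + 2)*√K)/8 = -¼ + (6*√K)/8 = -¼ + 3*√K/4)
√(B(J(7, -3)) + z(10, -21)) = √((-¼ + 3*√6/4) + (½ - ½*10)) = √((-¼ + 3*√6/4) + (½ - 5)) = √((-¼ + 3*√6/4) - 9/2) = √(-19/4 + 3*√6/4)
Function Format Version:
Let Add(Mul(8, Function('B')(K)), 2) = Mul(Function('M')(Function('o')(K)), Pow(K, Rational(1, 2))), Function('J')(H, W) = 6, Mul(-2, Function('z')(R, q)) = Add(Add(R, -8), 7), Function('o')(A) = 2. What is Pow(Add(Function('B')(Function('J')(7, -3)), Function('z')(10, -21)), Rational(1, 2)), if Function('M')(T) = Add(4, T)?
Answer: Mul(Rational(1, 2), Pow(Add(-19, Mul(3, Pow(6, Rational(1, 2)))), Rational(1, 2))) ≈ Mul(1.7067, I)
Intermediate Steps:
Function('z')(R, q) = Add(Rational(1, 2), Mul(Rational(-1, 2), R)) (Function('z')(R, q) = Mul(Rational(-1, 2), Add(Add(R, -8), 7)) = Mul(Rational(-1, 2), Add(Add(-8, R), 7)) = Mul(Rational(-1, 2), Add(-1, R)) = Add(Rational(1, 2), Mul(Rational(-1, 2), R)))
Function('B')(K) = Add(Rational(-1, 4), Mul(Rational(3, 4), Pow(K, Rational(1, 2)))) (Function('B')(K) = Add(Rational(-1, 4), Mul(Rational(1, 8), Mul(Add(4, 2), Pow(K, Rational(1, 2))))) = Add(Rational(-1, 4), Mul(Rational(1, 8), Mul(6, Pow(K, Rational(1, 2))))) = Add(Rational(-1, 4), Mul(Rational(3, 4), Pow(K, Rational(1, 2)))))
Pow(Add(Function('B')(Function('J')(7, -3)), Function('z')(10, -21)), Rational(1, 2)) = Pow(Add(Add(Rational(-1, 4), Mul(Rational(3, 4), Pow(6, Rational(1, 2)))), Add(Rational(1, 2), Mul(Rational(-1, 2), 10))), Rational(1, 2)) = Pow(Add(Add(Rational(-1, 4), Mul(Rational(3, 4), Pow(6, Rational(1, 2)))), Add(Rational(1, 2), -5)), Rational(1, 2)) = Pow(Add(Add(Rational(-1, 4), Mul(Rational(3, 4), Pow(6, Rational(1, 2)))), Rational(-9, 2)), Rational(1, 2)) = Pow(Add(Rational(-19, 4), Mul(Rational(3, 4), Pow(6, Rational(1, 2)))), Rational(1, 2))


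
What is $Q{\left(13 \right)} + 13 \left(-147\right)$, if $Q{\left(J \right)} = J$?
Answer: $-1898$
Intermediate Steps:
$Q{\left(13 \right)} + 13 \left(-147\right) = 13 + 13 \left(-147\right) = 13 - 1911 = -1898$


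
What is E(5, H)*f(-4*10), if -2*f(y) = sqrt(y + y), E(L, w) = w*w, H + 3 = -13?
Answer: -512*I*sqrt(5) ≈ -1144.9*I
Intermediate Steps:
H = -16 (H = -3 - 13 = -16)
E(L, w) = w**2
f(y) = -sqrt(2)*sqrt(y)/2 (f(y) = -sqrt(y + y)/2 = -sqrt(2)*sqrt(y)/2)
E(5, H)*f(-4*10) = (-16)**2*(-sqrt(2)*sqrt(-4*10)/2) = 256*(-sqrt(2)*sqrt(-40)/2) = 256*(-sqrt(2)*2*I*sqrt(10)/2) = 256*(-2*I*sqrt(5)) = -512*I*sqrt(5)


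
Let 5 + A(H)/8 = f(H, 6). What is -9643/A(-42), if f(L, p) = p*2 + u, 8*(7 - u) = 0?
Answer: -9643/112 ≈ -86.098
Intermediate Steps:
u = 7 (u = 7 - ⅛*0 = 7 + 0 = 7)
f(L, p) = 7 + 2*p (f(L, p) = p*2 + 7 = 2*p + 7 = 7 + 2*p)
A(H) = 112 (A(H) = -40 + 8*(7 + 2*6) = -40 + 8*(7 + 12) = -40 + 8*19 = -40 + 152 = 112)
-9643/A(-42) = -9643/112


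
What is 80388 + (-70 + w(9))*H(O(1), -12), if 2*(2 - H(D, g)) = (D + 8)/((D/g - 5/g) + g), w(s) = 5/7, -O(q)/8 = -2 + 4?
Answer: 23039346/287 ≈ 80277.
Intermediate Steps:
O(q) = -16 (O(q) = -8*(-2 + 4) = -8*2 = -16)
w(s) = 5/7 (w(s) = 5*(⅐) = 5/7)
H(D, g) = 2 - (8 + D)/(2*(g - 5/g + D/g)) (H(D, g) = 2 - (D + 8)/(2*((D/g - 5/g) + g)) = 2 - (8 + D)/(2*((-5/g + D/g) + g)) = 2 - (8 + D)/(2*(g - 5/g + D/g)))
80388 + (-70 + w(9))*H(O(1), -12) = 80388 + (-70 + 5/7)*((-10 - 4*(-12) + 2*(-16) + 2*(-12)² - ½*(-16)*(-12))/(-5 - 16 + (-12)²)) = 80388 - 485*(-10 + 48 - 32 + 2*144 - 96)/(7*(-5 - 16 + 144)) = 80388 - 485*(-10 + 48 - 32 + 288 - 96)/(7*123) = 80388 - 485*198/861 = 80388 - 485/7*66/41 = 80388 - 32010/287 = 23039346/287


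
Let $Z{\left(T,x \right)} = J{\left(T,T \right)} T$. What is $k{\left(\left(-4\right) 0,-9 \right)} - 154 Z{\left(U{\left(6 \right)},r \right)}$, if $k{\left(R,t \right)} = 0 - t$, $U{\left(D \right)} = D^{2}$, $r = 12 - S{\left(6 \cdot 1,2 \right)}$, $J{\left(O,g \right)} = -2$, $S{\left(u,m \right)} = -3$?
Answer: $11097$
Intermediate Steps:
$r = 15$ ($r = 12 - -3 = 12 + 3 = 15$)
$Z{\left(T,x \right)} = - 2 T$
$k{\left(R,t \right)} = - t$
$k{\left(\left(-4\right) 0,-9 \right)} - 154 Z{\left(U{\left(6 \right)},r \right)} = \left(-1\right) \left(-9\right) - 154 \left(- 2 \cdot 6^{2}\right) = 9 - 154 \left(\left(-2\right) 36\right) = 9 - -11088 = 9 + 11088 = 11097$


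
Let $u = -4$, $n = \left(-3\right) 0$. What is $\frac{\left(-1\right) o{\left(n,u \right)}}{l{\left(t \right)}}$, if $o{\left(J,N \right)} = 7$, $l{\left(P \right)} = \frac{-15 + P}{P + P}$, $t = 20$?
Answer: $-56$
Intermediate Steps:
$n = 0$
$l{\left(P \right)} = \frac{-15 + P}{2 P}$
$\frac{\left(-1\right) o{\left(n,u \right)}}{l{\left(t \right)}} = \frac{\left(-1\right) 7}{\frac{1}{2} \cdot \frac{1}{20} \left(-15 + 20\right)} = - \frac{7}{\frac{1}{2} \cdot \frac{1}{20} \cdot 5} = - 7 \frac{1}{\frac{1}{8}} = \left(-7\right) 8 = -56$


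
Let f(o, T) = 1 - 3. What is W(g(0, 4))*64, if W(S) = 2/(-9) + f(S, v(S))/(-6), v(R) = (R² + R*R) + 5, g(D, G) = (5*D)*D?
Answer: 64/9 ≈ 7.1111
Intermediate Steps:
g(D, G) = 5*D²
v(R) = 5 + 2*R² (v(R) = (R² + R²) + 5 = 2*R² + 5 = 5 + 2*R²)
f(o, T) = -2
W(S) = ⅑ (W(S) = 2/(-9) - 2/(-6) = 2*(-⅑) - 2*(-⅙) = -2/9 + ⅓ = ⅑)
W(g(0, 4))*64 = (⅑)*64 = 64/9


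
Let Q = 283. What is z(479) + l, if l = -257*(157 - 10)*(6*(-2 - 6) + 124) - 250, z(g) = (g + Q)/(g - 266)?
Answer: -203872980/71 ≈ -2.8715e+6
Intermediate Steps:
z(g) = (283 + g)/(-266 + g) (z(g) = (g + 283)/(g - 266) = (283 + g)/(-266 + g))
l = -2871454 (l = -37779*(6*(-8) + 124) - 250 = -37779*(-48 + 124) - 250 = -37779*76 - 250 = -257*11172 - 250 = -2871204 - 250 = -2871454)
z(479) + l = (283 + 479)/(-266 + 479) - 2871454 = 762/213 - 2871454 = (1/213)*762 - 2871454 = 254/71 - 2871454 = -203872980/71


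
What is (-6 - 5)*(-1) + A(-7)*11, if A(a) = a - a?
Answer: 11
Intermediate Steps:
A(a) = 0
(-6 - 5)*(-1) + A(-7)*11 = (-6 - 5)*(-1) + 0*11 = -11*(-1) + 0 = 11 + 0 = 11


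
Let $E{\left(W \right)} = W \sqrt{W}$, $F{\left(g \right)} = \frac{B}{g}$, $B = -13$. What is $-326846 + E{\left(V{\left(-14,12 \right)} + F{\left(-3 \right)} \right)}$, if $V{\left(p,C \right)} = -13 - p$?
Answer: $-326846 + \frac{64 \sqrt{3}}{9} \approx -3.2683 \cdot 10^{5}$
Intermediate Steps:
$F{\left(g \right)} = - \frac{13}{g}$
$E{\left(W \right)} = W^{\frac{3}{2}}$
$-326846 + E{\left(V{\left(-14,12 \right)} + F{\left(-3 \right)} \right)} = -326846 + \left(\left(-13 - -14\right) - \frac{13}{-3}\right)^{\frac{3}{2}} = -326846 + \left(\left(-13 + 14\right) - - \frac{13}{3}\right)^{\frac{3}{2}} = -326846 + \left(1 + \frac{13}{3}\right)^{\frac{3}{2}} = -326846 + \left(\frac{16}{3}\right)^{\frac{3}{2}} = -326846 + \frac{64 \sqrt{3}}{9}$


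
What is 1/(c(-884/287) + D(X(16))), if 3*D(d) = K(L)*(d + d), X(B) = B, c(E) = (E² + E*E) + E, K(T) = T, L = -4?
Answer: -247107/6615620 ≈ -0.037352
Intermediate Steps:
c(E) = E + 2*E² (c(E) = (E² + E²) + E = 2*E² + E = E + 2*E²)
D(d) = -8*d/3 (D(d) = (-4*(d + d))/3 = (-8*d)/3 = -8*d/3)
1/(c(-884/287) + D(X(16))) = 1/((-884/287)*(1 + 2*(-884/287)) - 8/3*16) = 1/((-884*1/287)*(1 + 2*(-884*1/287)) - 128/3) = 1/(-884*(1 + 2*(-884/287))/287 - 128/3) = 1/(-884*(1 - 1768/287)/287 - 128/3) = 1/(-884/287*(-1481/287) - 128/3) = 1/(1309204/82369 - 128/3) = 1/(-6615620/247107) = -247107/6615620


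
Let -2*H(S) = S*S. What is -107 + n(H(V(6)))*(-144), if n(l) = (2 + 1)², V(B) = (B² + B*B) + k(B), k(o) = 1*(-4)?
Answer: -1403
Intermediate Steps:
k(o) = -4
V(B) = -4 + 2*B² (V(B) = (B² + B*B) - 4 = (B² + B²) - 4 = 2*B² - 4 = -4 + 2*B²)
H(S) = -S²/2 (H(S) = -S*S/2 = -S²/2)
n(l) = 9 (n(l) = 3² = 9)
-107 + n(H(V(6)))*(-144) = -107 + 9*(-144) = -107 - 1296 = -1403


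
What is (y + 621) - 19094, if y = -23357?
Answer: -41830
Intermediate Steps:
(y + 621) - 19094 = (-23357 + 621) - 19094 = -22736 - 19094 = -41830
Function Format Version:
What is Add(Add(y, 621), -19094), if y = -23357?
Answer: -41830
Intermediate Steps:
Add(Add(y, 621), -19094) = Add(Add(-23357, 621), -19094) = Add(-22736, -19094) = -41830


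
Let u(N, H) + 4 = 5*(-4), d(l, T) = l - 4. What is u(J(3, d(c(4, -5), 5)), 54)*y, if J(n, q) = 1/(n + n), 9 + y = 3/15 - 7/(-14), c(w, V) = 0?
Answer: 996/5 ≈ 199.20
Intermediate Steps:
d(l, T) = -4 + l
y = -83/10 (y = -9 + (3/15 - 7/(-14)) = -9 + (3*(1/15) - 7*(-1/14)) = -9 + (1/5 + 1/2) = -9 + 7/10 = -83/10 ≈ -8.3000)
J(n, q) = 1/(2*n)
u(N, H) = -24 (u(N, H) = -4 + 5*(-4) = -4 - 20 = -24)
u(J(3, d(c(4, -5), 5)), 54)*y = -24*(-83/10) = 996/5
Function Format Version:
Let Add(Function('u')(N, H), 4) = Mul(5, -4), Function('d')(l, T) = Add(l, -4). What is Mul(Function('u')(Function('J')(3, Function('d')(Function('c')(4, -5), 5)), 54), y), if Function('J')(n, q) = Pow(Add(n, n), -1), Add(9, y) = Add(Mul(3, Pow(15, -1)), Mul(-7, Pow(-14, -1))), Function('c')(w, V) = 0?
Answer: Rational(996, 5) ≈ 199.20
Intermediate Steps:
Function('d')(l, T) = Add(-4, l)
y = Rational(-83, 10) (y = Add(-9, Add(Mul(3, Pow(15, -1)), Mul(-7, Pow(-14, -1)))) = Add(-9, Add(Mul(3, Rational(1, 15)), Mul(-7, Rational(-1, 14)))) = Add(-9, Add(Rational(1, 5), Rational(1, 2))) = Add(-9, Rational(7, 10)) = Rational(-83, 10) ≈ -8.3000)
Function('J')(n, q) = Mul(Rational(1, 2), Pow(n, -1)) (Function('J')(n, q) = Pow(Mul(2, n), -1) = Mul(Rational(1, 2), Pow(n, -1)))
Function('u')(N, H) = -24 (Function('u')(N, H) = Add(-4, Mul(5, -4)) = Add(-4, -20) = -24)
Mul(Function('u')(Function('J')(3, Function('d')(Function('c')(4, -5), 5)), 54), y) = Mul(-24, Rational(-83, 10)) = Rational(996, 5)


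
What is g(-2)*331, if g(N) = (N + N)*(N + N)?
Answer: 5296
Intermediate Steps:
g(N) = 4*N² (g(N) = (2*N)*(2*N) = 4*N²)
g(-2)*331 = (4*(-2)²)*331 = (4*4)*331 = 16*331 = 5296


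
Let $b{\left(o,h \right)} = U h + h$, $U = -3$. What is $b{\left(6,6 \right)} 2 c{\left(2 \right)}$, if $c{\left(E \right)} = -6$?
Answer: $144$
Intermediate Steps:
$b{\left(o,h \right)} = - 2 h$ ($b{\left(o,h \right)} = - 3 h + h = - 2 h$)
$b{\left(6,6 \right)} 2 c{\left(2 \right)} = \left(-2\right) 6 \cdot 2 \left(-6\right) = \left(-12\right) 2 \left(-6\right) = \left(-24\right) \left(-6\right) = 144$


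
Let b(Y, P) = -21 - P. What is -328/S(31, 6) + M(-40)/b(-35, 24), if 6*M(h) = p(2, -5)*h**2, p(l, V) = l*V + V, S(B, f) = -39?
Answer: 11384/117 ≈ 97.299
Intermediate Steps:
p(l, V) = V + V*l (p(l, V) = V*l + V = V + V*l)
M(h) = -5*h**2/2 (M(h) = ((-5*(1 + 2))*h**2)/6 = ((-5*3)*h**2)/6 = (-15*h**2)/6 = -5*h**2/2)
-328/S(31, 6) + M(-40)/b(-35, 24) = -328/(-39) + (-5/2*(-40)**2)/(-21 - 1*24) = -328*(-1/39) + (-5/2*1600)/(-21 - 24) = 328/39 - 4000/(-45) = 328/39 - 4000*(-1/45) = 328/39 + 800/9 = 11384/117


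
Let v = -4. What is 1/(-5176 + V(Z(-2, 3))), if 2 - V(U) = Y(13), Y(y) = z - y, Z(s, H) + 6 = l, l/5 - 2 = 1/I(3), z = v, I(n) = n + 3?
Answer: -1/5157 ≈ -0.00019391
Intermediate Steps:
I(n) = 3 + n
z = -4
l = 65/6 (l = 10 + 5/(3 + 3) = 10 + 5/6 = 10 + 5*(⅙) = 10 + ⅚ = 65/6 ≈ 10.833)
Z(s, H) = 29/6 (Z(s, H) = -6 + 65/6 = 29/6)
Y(y) = -4 - y
V(U) = 19 (V(U) = 2 - (-4 - 1*13) = 2 - (-4 - 13) = 2 - 1*(-17) = 2 + 17 = 19)
1/(-5176 + V(Z(-2, 3))) = 1/(-5176 + 19) = 1/(-5157) = -1/5157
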